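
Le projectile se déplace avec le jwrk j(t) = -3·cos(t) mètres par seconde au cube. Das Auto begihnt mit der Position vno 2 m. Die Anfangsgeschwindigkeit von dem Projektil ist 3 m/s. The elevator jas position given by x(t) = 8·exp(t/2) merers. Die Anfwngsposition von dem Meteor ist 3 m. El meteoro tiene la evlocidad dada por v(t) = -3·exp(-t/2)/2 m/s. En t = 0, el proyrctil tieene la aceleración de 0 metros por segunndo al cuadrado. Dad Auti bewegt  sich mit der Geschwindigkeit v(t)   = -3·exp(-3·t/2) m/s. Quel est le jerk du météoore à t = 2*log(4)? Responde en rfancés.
Pour résoudre ceci, nous devons prendre 2 dérivées de notre équation de la vitesse v(t) = -3·exp(-t/2)/2. En prenant d/dt de v(t), nous trouvons a(t) = 3·exp(-t/2)/4. En prenant d/dt de a(t), nous trouvons j(t) = -3·exp(-t/2)/8. En utilisant j(t) = -3·exp(-t/2)/8 et en substituant t = 2*log(4), nous trouvons j = -3/32.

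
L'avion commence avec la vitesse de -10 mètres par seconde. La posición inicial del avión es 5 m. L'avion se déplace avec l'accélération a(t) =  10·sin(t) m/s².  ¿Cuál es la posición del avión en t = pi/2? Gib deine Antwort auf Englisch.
We need to integrate our acceleration equation a(t) = 10·sin(t) 2 times. Integrating acceleration and using the initial condition v(0) = -10, we get v(t) = -10·cos(t). Taking ∫v(t)dt and applying x(0) = 5, we find x(t) = 5 - 10·sin(t). Using x(t) = 5 - 10·sin(t) and substituting t = pi/2, we find x = -5.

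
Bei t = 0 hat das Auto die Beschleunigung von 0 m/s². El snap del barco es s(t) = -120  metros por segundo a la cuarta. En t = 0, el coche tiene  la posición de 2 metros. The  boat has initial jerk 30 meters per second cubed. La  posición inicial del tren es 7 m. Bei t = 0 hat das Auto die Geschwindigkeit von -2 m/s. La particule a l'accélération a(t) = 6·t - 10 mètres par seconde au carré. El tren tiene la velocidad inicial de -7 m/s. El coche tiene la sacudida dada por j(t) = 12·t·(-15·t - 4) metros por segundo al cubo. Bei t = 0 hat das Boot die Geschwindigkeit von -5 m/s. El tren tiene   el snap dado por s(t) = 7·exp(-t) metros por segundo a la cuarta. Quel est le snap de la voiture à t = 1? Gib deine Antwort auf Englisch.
We must differentiate our jerk equation j(t) = 12·t·(-15·t - 4) 1 time. Differentiating jerk, we get snap: s(t) = -360·t - 48. Using s(t) = -360·t - 48 and substituting t = 1, we find s = -408.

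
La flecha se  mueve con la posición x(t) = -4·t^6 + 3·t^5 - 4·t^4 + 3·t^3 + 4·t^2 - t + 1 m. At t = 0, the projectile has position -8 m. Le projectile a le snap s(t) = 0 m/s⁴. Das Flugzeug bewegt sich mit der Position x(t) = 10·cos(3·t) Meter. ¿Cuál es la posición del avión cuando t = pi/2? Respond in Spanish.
Usando x(t) = 10·cos(3·t) y sustituyendo t = pi/2, encontramos x = 0.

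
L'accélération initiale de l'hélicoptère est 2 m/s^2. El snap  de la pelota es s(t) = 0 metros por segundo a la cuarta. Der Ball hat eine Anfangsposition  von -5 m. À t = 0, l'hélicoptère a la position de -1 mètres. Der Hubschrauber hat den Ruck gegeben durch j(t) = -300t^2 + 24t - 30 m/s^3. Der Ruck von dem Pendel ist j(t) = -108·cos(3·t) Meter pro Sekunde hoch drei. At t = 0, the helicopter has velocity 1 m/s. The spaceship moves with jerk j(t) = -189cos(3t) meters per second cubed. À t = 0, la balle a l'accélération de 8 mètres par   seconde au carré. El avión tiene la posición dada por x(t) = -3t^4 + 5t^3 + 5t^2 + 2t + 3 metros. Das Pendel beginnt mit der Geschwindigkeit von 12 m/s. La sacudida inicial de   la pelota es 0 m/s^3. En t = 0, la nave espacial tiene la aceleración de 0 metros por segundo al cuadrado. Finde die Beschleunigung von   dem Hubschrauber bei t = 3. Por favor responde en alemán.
Wir müssen das Integral unserer Gleichung für den Ruck j(t) = -300·t^2 + 24·t - 30 1-mal finden. Das Integral von dem Ruck ist die Beschleunigung. Mit a(0) = 2 erhalten wir a(t) = -100·t^3 + 12·t^2 - 30·t + 2. Mit a(t) = -100·t^3 + 12·t^2 - 30·t + 2 und Einsetzen von t = 3, finden wir a = -2680.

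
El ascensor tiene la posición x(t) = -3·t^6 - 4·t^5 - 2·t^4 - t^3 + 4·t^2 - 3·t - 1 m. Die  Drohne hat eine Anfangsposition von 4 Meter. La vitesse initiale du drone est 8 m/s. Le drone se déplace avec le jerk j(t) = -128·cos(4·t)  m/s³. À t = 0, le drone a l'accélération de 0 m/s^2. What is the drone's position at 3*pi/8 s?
Starting from jerk j(t) = -128·cos(4·t), we take 3 integrals. Integrating jerk and using the initial condition a(0) = 0, we get a(t) = -32·sin(4·t). The integral of acceleration, with v(0) = 8, gives velocity: v(t) = 8·cos(4·t). Taking ∫v(t)dt and applying x(0) = 4, we find x(t) = 2·sin(4·t) + 4. From the given position equation x(t) = 2·sin(4·t) + 4, we substitute t = 3*pi/8 to get x = 2.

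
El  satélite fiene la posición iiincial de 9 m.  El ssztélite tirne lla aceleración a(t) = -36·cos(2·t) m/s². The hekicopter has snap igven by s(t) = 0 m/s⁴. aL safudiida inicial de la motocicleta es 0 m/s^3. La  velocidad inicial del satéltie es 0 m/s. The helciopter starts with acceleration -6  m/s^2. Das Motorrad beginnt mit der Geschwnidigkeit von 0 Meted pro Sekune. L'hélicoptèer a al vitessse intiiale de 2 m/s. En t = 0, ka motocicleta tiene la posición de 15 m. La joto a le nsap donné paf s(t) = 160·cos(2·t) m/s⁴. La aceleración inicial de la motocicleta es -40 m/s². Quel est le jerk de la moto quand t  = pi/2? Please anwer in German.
Wir müssen unsere Gleichung für den Snap s(t) = 160·cos(2·t) 1-mal integrieren. Mit ∫s(t)dt und Anwendung von j(0) = 0, finden wir j(t) = 80·sin(2·t). Mit j(t) = 80·sin(2·t) und Einsetzen von t = pi/2, finden wir j = 0.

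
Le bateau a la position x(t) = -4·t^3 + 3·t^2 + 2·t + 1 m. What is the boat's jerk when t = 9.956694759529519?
Starting from position x(t) = -4·t^3 + 3·t^2 + 2·t + 1, we take 3 derivatives. The derivative of position gives velocity: v(t) = -12·t^2 + 6·t + 2. The derivative of velocity gives acceleration: a(t) = 6 - 24·t. Taking d/dt of a(t), we find j(t) = -24. Using j(t) = -24 and substituting t = 9.956694759529519, we find j = -24.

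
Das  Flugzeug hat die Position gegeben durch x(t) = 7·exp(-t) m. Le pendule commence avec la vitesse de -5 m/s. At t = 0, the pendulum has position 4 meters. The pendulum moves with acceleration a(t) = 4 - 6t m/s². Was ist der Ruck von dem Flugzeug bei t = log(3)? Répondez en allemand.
Um dies zu lösen, müssen wir 3 Ableitungen unserer Gleichung für die Position x(t) = 7·exp(-t) nehmen. Mit d/dt von x(t) finden wir v(t) = -7·exp(-t). Mit d/dt von v(t) finden wir a(t) = 7·exp(-t). Durch Ableiten von der Beschleunigung erhalten wir den Ruck: j(t) = -7·exp(-t). Wir haben den Ruck j(t) = -7·exp(-t). Durch Einsetzen von t = log(3): j(log(3)) = -7/3.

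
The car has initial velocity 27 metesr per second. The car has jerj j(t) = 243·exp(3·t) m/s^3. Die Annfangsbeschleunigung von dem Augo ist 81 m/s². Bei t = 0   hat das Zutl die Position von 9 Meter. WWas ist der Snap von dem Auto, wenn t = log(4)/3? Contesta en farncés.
Nous devons dériver notre équation du jerk j(t) = 243·exp(3·t) 1 fois. La dérivée du jerk donne le snap: s(t) = 729·exp(3·t). De l'équation du snap s(t) = 729·exp(3·t), nous substituons t = log(4)/3 pour obtenir s = 2916.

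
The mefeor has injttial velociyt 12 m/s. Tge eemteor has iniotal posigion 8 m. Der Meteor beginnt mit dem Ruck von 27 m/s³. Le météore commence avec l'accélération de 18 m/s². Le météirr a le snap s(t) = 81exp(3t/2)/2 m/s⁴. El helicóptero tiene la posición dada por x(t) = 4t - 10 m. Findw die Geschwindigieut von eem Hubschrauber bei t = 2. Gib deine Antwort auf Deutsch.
Um dies zu lösen, müssen wir 1 Ableitung unserer Gleichung für die Position x(t) = 4·t - 10 nehmen. Die Ableitung von der Position ergibt die Geschwindigkeit: v(t) = 4. Mit v(t) = 4 und Einsetzen von t = 2, finden wir v = 4.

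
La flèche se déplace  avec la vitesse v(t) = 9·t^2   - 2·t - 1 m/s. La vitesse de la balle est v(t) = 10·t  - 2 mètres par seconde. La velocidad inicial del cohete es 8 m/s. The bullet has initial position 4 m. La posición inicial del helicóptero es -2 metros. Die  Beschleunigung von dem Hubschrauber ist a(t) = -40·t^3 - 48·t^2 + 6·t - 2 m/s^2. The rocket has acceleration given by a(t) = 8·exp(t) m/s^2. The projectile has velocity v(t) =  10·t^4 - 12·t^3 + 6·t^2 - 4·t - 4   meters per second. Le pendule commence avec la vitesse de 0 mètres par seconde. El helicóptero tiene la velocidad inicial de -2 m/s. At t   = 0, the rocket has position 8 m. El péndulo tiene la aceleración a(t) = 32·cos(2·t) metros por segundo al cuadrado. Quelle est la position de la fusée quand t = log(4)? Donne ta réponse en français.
Nous devons trouver la primitive de notre équation de l'accélération a(t) = 8·exp(t) 2 fois. En prenant ∫a(t)dt et en appliquant v(0) = 8, nous trouvons v(t) = 8·exp(t). L'intégrale de la vitesse, avec x(0) = 8, donne la position: x(t) = 8·exp(t). De l'équation de la position x(t) = 8·exp(t), nous substituons t = log(4) pour obtenir x = 32.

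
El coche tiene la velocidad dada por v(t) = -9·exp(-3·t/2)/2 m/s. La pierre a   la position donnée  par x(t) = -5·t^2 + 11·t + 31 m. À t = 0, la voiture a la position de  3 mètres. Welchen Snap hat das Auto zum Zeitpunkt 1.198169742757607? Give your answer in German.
Ausgehend von der Geschwindigkeit v(t) = -9·exp(-3·t/2)/2, nehmen wir 3 Ableitungen. Durch Ableiten von der Geschwindigkeit erhalten wir die Beschleunigung: a(t) = 27·exp(-3·t/2)/4. Die Ableitung von der Beschleunigung ergibt den Ruck: j(t) = -81·exp(-3·t/2)/8. Durch Ableiten von dem Ruck erhalten wir den Snap: s(t) = 243·exp(-3·t/2)/16. Mit s(t) = 243·exp(-3·t/2)/16 und Einsetzen von t = 1.198169742757607, finden wir s = 2.51737856213715.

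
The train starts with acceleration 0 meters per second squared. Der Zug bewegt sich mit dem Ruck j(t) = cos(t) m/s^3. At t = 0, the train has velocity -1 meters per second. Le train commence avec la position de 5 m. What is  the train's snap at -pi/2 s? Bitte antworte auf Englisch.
To solve this, we need to take 1 derivative of our jerk equation j(t) = cos(t). Taking d/dt of j(t), we find s(t) = -sin(t). From the given snap equation s(t) = -sin(t), we substitute t = -pi/2 to get s = 1.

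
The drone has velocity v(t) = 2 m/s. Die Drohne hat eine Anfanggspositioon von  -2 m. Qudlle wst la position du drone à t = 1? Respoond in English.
To solve this, we need to take 1 integral of our velocity equation v(t) = 2. Integrating velocity and using the initial condition x(0) = -2, we get x(t) = 2·t - 2. From the given position equation x(t) = 2·t - 2, we substitute t = 1 to get x = 0.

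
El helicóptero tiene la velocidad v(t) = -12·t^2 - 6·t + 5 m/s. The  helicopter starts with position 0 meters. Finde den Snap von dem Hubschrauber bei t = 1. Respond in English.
Starting from velocity v(t) = -12·t^2 - 6·t + 5, we take 3 derivatives. Taking d/dt of v(t), we find a(t) = -24·t - 6. Taking d/dt of a(t), we find j(t) = -24. Differentiating jerk, we get snap: s(t) = 0. From the given snap equation s(t) = 0, we substitute t = 1 to get s = 0.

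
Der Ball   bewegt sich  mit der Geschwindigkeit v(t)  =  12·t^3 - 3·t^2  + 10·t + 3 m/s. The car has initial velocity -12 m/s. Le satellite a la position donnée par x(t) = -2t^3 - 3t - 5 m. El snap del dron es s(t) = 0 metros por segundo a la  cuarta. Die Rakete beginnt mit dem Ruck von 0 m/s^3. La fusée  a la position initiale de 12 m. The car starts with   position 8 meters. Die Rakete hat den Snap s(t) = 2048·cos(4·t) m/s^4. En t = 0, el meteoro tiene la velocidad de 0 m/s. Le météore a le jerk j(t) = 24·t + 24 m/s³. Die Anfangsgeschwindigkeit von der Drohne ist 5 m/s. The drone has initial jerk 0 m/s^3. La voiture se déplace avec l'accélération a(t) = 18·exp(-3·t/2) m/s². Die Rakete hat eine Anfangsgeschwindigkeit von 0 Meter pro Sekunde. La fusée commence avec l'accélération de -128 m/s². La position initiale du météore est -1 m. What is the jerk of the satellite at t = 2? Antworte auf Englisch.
We must differentiate our position equation x(t) = -2·t^3 - 3·t - 5 3 times. Differentiating position, we get velocity: v(t) = -6·t^2 - 3. The derivative of velocity gives acceleration: a(t) = -12·t. Taking d/dt of a(t), we find j(t) = -12. Using j(t) = -12 and substituting t = 2, we find j = -12.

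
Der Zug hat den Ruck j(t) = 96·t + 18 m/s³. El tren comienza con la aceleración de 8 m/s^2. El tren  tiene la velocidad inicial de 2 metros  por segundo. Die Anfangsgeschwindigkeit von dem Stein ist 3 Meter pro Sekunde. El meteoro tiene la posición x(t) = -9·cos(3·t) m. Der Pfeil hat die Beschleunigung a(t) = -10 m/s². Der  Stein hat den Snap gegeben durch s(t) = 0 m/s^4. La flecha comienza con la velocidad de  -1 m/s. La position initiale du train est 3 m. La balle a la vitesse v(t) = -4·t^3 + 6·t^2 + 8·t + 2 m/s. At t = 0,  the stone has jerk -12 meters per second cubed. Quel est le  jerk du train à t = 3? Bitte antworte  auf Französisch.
Nous avons le jerk j(t) = 96·t + 18. En substituant t = 3: j(3) = 306.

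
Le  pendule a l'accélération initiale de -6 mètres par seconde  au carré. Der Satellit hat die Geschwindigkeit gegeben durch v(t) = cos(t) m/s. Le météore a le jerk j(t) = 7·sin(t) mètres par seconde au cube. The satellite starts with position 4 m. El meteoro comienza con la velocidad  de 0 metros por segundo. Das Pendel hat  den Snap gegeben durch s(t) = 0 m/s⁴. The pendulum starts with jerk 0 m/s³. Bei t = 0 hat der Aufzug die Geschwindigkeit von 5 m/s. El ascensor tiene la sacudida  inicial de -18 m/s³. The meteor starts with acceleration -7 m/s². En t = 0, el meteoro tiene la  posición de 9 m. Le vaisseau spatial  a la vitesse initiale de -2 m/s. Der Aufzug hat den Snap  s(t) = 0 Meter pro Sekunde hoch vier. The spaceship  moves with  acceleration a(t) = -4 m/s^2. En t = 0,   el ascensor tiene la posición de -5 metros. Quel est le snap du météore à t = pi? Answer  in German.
Um dies zu lösen, müssen wir 1 Ableitung unserer Gleichung für den Ruck j(t) = 7·sin(t) nehmen. Durch Ableiten von dem Ruck erhalten wir den Snap: s(t) = 7·cos(t). Aus der Gleichung für den Snap s(t) = 7·cos(t), setzen wir t = pi ein und erhalten s = -7.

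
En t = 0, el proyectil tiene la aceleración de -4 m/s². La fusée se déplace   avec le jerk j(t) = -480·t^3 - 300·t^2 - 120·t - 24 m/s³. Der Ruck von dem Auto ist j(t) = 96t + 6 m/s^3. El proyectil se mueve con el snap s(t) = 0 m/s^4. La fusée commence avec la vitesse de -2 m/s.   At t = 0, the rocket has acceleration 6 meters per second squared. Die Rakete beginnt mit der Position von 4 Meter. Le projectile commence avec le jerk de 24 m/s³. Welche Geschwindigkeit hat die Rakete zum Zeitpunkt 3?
Ausgehend von dem Ruck j(t) = -480·t^3 - 300·t^2 - 120·t - 24, nehmen wir 2 Stammfunktionen. Das Integral von dem Ruck, mit a(0) = 6, ergibt die Beschleunigung: a(t) = -120·t^4 - 100·t^3 - 60·t^2 - 24·t + 6. Mit ∫a(t)dt und Anwendung von v(0) = -2, finden wir v(t) = -24·t^5 - 25·t^4 - 20·t^3 - 12·t^2 + 6·t - 2. Mit v(t) = -24·t^5 - 25·t^4 - 20·t^3 - 12·t^2 + 6·t - 2 und Einsetzen von t = 3, finden wir v = -8489.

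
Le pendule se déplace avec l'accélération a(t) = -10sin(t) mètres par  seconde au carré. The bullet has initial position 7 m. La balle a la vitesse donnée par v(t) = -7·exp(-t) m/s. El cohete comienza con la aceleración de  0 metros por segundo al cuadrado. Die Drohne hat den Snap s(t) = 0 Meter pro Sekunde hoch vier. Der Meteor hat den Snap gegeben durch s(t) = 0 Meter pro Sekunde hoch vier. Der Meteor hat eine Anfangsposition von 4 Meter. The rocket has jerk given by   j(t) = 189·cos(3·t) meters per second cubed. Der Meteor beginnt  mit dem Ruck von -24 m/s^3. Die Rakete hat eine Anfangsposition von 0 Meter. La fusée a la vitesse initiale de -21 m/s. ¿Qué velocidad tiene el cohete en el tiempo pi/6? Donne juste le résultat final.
La respuesta es 0.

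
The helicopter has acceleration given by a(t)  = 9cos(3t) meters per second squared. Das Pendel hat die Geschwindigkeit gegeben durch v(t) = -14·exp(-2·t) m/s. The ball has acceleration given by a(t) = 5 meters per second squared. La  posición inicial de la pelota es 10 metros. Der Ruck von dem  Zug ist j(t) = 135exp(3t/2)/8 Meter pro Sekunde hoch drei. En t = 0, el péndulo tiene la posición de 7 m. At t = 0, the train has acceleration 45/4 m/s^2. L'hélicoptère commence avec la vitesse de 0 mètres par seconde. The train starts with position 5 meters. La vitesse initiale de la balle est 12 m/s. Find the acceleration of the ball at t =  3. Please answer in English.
We have acceleration a(t) = 5. Substituting t = 3: a(3) = 5.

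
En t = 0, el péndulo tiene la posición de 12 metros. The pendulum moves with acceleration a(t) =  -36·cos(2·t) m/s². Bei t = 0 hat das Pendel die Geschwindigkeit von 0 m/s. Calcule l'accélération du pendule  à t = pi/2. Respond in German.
Mit a(t) = -36·cos(2·t) und Einsetzen von t = pi/2, finden wir a = 36.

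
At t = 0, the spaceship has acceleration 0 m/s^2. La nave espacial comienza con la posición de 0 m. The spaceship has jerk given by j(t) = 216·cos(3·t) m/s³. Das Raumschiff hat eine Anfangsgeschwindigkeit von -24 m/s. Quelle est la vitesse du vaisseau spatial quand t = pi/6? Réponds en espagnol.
Para resolver esto, necesitamos tomar 2 integrales de nuestra ecuación de la sacudida j(t) = 216·cos(3·t). Tomando ∫j(t)dt y aplicando a(0) = 0, encontramos a(t) = 72·sin(3·t). La antiderivada de la aceleración es la velocidad. Usando v(0) = -24, obtenemos v(t) = -24·cos(3·t). Tenemos la velocidad v(t) = -24·cos(3·t). Sustituyendo t = pi/6: v(pi/6) = 0.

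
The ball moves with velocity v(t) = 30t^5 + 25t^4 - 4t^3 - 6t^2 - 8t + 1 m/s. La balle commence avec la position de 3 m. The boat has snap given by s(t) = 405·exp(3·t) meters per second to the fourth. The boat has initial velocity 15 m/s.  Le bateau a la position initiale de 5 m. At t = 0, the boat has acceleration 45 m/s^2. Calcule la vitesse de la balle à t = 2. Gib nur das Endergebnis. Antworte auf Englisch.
v(2) = 1289.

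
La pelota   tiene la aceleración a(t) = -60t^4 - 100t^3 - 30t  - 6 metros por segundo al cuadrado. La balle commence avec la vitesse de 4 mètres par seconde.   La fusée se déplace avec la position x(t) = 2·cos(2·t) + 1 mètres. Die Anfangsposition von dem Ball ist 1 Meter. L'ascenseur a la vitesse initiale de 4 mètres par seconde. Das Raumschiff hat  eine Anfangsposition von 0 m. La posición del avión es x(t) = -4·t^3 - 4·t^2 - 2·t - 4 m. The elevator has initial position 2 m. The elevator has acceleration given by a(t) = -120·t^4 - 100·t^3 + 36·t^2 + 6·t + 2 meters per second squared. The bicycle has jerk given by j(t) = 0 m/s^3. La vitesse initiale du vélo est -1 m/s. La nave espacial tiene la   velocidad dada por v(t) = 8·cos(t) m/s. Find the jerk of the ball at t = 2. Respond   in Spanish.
Debemos derivar nuestra ecuación de la aceleración a(t) = -60·t^4 - 100·t^3 - 30·t - 6 1 vez. Derivando la aceleración, obtenemos la sacudida: j(t) = -240·t^3 - 300·t^2 - 30. Tenemos la sacudida j(t) = -240·t^3 - 300·t^2 - 30. Sustituyendo t = 2: j(2) = -3150.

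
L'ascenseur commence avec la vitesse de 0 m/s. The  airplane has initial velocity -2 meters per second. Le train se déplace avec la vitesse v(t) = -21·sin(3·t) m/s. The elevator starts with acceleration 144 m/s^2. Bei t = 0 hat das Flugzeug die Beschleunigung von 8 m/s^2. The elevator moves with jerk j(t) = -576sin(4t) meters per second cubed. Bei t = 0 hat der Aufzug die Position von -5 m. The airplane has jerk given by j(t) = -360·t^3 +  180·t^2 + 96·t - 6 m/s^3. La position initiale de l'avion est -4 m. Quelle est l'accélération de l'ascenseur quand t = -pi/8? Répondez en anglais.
We must find the antiderivative of our jerk equation j(t) = -576·sin(4·t) 1 time. The antiderivative of jerk is acceleration. Using a(0) = 144, we get a(t) = 144·cos(4·t). Using a(t) = 144·cos(4·t) and substituting t = -pi/8, we find a = 0.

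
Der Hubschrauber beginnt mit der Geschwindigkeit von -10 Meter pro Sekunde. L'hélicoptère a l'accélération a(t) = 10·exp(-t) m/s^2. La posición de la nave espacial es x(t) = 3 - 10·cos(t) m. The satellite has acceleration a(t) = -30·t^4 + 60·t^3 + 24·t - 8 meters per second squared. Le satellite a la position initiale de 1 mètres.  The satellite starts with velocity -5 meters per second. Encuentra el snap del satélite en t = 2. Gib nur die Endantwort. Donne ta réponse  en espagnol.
El snap en t = 2 es s = -720.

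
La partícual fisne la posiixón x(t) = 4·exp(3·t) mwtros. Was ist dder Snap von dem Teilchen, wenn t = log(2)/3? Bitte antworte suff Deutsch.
Ausgehend von der Position x(t) = 4·exp(3·t), nehmen wir 4 Ableitungen. Durch Ableiten von der Position erhalten wir die Geschwindigkeit: v(t) = 12·exp(3·t). Die Ableitung von der Geschwindigkeit ergibt die Beschleunigung: a(t) = 36·exp(3·t). Die Ableitung von der Beschleunigung ergibt den Ruck: j(t) = 108·exp(3·t). Die Ableitung von dem Ruck ergibt den Snap: s(t) = 324·exp(3·t). Wir haben den Snap s(t) = 324·exp(3·t). Durch Einsetzen von t = log(2)/3: s(log(2)/3) = 648.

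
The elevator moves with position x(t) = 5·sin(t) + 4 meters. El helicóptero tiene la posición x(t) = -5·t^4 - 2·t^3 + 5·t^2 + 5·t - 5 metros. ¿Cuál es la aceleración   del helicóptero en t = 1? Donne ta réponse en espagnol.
Debemos derivar nuestra ecuación de la posición x(t) = -5·t^4 - 2·t^3 + 5·t^2 + 5·t - 5 2 veces. La derivada de la posición da la velocidad: v(t) = -20·t^3 - 6·t^2 + 10·t + 5. Derivando la velocidad, obtenemos la aceleración: a(t) = -60·t^2 - 12·t + 10. Tenemos la aceleración a(t) = -60·t^2 - 12·t + 10. Sustituyendo t = 1: a(1) = -62.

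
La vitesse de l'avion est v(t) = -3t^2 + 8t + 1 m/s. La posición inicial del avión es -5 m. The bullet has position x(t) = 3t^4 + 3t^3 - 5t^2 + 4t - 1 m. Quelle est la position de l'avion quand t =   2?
Pour résoudre ceci, nous devons prendre 1 intégrale de notre équation de la vitesse v(t) = -3·t^2 + 8·t + 1. La primitive de la vitesse est la position. En utilisant x(0) = -5, nous obtenons x(t) = -t^3 + 4·t^2 + t - 5. De l'équation de la position x(t) = -t^3 + 4·t^2 + t - 5, nous substituons t = 2 pour obtenir x = 5.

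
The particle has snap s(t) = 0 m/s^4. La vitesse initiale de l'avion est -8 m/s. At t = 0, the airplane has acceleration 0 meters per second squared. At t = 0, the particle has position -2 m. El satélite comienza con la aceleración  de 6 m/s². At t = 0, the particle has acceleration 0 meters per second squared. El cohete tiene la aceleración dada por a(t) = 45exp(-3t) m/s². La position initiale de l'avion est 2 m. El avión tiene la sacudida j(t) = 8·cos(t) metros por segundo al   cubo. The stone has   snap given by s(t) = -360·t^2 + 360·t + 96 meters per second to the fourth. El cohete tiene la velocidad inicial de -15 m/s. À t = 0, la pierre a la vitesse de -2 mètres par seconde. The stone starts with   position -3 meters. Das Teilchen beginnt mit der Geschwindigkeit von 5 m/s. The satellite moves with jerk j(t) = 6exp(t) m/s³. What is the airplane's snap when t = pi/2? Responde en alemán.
Wir müssen unsere Gleichung für den Ruck j(t) = 8·cos(t) 1-mal ableiten. Die Ableitung von dem Ruck ergibt den Snap: s(t) = -8·sin(t). Aus der Gleichung für den Snap s(t) = -8·sin(t), setzen wir t = pi/2 ein und erhalten s = -8.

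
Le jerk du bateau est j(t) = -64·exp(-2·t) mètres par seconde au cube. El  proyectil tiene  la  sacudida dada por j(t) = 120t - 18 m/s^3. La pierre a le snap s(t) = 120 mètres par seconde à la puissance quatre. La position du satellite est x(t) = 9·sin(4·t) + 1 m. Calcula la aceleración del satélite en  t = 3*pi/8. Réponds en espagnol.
Partiendo de la posición x(t) = 9·sin(4·t) + 1, tomamos 2 derivadas. Tomando d/dt de x(t), encontramos v(t) = 36·cos(4·t). Tomando d/dt de v(t), encontramos a(t) = -144·sin(4·t). Usando a(t) = -144·sin(4·t) y sustituyendo t = 3*pi/8, encontramos a = 144.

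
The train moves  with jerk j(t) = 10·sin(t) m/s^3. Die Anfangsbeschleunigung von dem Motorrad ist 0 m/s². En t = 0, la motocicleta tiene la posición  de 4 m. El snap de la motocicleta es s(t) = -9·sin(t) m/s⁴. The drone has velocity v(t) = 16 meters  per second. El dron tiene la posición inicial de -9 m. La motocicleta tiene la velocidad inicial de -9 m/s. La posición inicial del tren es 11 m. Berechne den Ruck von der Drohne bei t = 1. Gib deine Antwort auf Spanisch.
Para resolver esto, necesitamos tomar 2 derivadas de nuestra ecuación de la velocidad v(t) = 16. Tomando d/dt de v(t), encontramos a(t) = 0. La derivada de la aceleración da la sacudida: j(t) = 0. De la ecuación de la sacudida j(t) = 0, sustituimos t = 1 para obtener j = 0.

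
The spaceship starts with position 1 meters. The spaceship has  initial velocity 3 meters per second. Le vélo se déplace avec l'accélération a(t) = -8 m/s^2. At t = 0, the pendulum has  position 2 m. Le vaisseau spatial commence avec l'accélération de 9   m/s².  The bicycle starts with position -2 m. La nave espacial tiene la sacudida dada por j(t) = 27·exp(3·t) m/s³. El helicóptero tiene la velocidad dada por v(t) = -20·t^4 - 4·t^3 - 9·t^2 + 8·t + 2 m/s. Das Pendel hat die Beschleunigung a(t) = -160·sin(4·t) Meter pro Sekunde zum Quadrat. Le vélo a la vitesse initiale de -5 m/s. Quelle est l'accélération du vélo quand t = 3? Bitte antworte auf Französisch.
En utilisant a(t) = -8 et en substituant t = 3, nous trouvons a = -8.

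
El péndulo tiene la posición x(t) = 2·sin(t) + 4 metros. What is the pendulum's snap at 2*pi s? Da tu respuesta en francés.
Nous devons dériver notre équation de la position x(t) = 2·sin(t) + 4 4 fois. En dérivant la position, nous obtenons la vitesse: v(t) = 2·cos(t). En dérivant la vitesse, nous obtenons l'accélération: a(t) = -2·sin(t). En dérivant l'accélération, nous obtenons le jerk: j(t) = -2·cos(t). En prenant d/dt de j(t), nous trouvons s(t) = 2·sin(t). Nous avons le snap s(t) = 2·sin(t). En substituant t = 2*pi: s(2*pi) = 0.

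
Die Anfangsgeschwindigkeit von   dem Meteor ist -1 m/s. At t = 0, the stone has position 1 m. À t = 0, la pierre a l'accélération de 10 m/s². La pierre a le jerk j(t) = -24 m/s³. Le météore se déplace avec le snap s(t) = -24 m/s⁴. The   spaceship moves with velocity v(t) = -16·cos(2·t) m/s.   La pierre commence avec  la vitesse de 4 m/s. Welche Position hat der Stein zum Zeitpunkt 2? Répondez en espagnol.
Partiendo de la sacudida j(t) = -24, tomamos 3 integrales. Tomando ∫j(t)dt y aplicando a(0) = 10, encontramos a(t) = 10 - 24·t. Tomando ∫a(t)dt y aplicando v(0) = 4, encontramos v(t) = -12·t^2 + 10·t + 4. La integral de la velocidad es la posición. Usando x(0) = 1, obtenemos x(t) = -4·t^3 + 5·t^2 + 4·t + 1. Tenemos la posición x(t) = -4·t^3 + 5·t^2 + 4·t + 1. Sustituyendo t = 2: x(2) = -3.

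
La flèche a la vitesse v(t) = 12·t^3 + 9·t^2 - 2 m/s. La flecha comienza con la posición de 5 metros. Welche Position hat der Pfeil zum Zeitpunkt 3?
Um dies zu lösen, müssen wir 1 Integral unserer Gleichung für die Geschwindigkeit v(t) = 12·t^3 + 9·t^2 - 2 finden. Durch Integration von der Geschwindigkeit und Verwendung der Anfangsbedingung x(0) = 5, erhalten wir x(t) = 3·t^4 + 3·t^3 - 2·t + 5. Mit x(t) = 3·t^4 + 3·t^3 - 2·t + 5 und Einsetzen von t = 3, finden wir x = 323.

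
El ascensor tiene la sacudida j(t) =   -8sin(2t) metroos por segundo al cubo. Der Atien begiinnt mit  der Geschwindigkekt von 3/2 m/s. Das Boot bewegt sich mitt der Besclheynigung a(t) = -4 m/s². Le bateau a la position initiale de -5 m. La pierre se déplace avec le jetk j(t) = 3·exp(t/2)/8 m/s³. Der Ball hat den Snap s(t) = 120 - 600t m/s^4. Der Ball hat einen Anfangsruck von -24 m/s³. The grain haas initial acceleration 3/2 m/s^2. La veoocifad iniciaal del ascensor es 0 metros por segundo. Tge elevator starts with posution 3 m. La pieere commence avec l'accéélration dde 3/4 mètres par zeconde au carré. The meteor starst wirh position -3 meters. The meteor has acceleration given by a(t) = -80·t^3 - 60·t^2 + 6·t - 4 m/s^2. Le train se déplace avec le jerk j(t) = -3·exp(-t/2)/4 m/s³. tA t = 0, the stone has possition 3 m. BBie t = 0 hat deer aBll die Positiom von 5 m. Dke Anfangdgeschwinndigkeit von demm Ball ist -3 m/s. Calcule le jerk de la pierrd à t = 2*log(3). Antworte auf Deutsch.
Wir haben den Ruck j(t) = 3·exp(t/2)/8. Durch Einsetzen von t = 2*log(3): j(2*log(3)) = 9/8.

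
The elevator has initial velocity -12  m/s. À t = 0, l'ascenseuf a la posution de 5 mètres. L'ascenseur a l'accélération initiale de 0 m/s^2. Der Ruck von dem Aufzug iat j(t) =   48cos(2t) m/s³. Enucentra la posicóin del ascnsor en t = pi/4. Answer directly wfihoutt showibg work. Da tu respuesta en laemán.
Die Antwort ist -1.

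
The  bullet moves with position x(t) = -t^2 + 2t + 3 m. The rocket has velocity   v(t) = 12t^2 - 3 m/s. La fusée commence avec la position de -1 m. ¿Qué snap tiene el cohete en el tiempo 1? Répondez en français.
Pour résoudre ceci, nous devons prendre 3 dérivées de notre équation de la vitesse v(t) = 12·t^2 - 3. En prenant d/dt de v(t), nous trouvons a(t) = 24·t. La dérivée de l'accélération donne le jerk: j(t) = 24. En prenant d/dt de j(t), nous trouvons s(t) = 0. De l'équation du snap s(t) = 0, nous substituons t = 1 pour obtenir s = 0.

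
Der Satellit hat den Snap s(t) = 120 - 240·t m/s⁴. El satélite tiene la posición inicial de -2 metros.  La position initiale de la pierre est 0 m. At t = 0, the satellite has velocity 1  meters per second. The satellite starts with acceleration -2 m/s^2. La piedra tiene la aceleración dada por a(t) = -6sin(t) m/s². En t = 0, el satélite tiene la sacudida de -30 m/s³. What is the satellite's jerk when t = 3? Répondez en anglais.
To find the answer, we compute 1 antiderivative of s(t) = 120 - 240·t. The antiderivative of snap is jerk. Using j(0) = -30, we get j(t) = -120·t^2 + 120·t - 30. We have jerk j(t) = -120·t^2 + 120·t - 30. Substituting t = 3: j(3) = -750.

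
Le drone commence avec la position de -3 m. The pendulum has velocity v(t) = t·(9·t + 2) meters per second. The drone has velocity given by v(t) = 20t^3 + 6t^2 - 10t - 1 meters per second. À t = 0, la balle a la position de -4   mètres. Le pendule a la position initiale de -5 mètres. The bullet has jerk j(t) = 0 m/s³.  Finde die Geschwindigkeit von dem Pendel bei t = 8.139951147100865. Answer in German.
Mit v(t) = t·(9·t + 2) und Einsetzen von t = 8.139951147100865, finden wir v = 612.609144388900.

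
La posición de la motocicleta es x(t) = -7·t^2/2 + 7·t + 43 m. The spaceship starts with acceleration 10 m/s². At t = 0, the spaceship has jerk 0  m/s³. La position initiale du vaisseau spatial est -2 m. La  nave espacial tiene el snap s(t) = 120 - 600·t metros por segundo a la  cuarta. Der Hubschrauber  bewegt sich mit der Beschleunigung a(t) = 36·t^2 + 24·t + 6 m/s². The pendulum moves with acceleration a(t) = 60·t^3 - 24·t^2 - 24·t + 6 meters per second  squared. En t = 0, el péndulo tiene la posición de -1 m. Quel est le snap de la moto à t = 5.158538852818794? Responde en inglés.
We must differentiate our position equation x(t) = -7·t^2/2 + 7·t + 43 4 times. The derivative of position gives velocity: v(t) = 7 - 7·t. Differentiating velocity, we get acceleration: a(t) = -7. Differentiating acceleration, we get jerk: j(t) = 0. The derivative of jerk gives snap: s(t) = 0. From the given snap equation s(t) = 0, we substitute t = 5.158538852818794 to get s = 0.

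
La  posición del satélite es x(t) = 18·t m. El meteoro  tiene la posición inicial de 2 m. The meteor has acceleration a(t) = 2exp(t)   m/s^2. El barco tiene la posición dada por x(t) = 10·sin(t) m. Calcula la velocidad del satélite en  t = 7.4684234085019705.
Para resolver esto, necesitamos tomar 1 derivada de nuestra ecuación de la posición x(t) = 18·t. La derivada de la posición da la velocidad: v(t) = 18. Usando v(t) = 18 y sustituyendo t = 7.4684234085019705, encontramos v = 18.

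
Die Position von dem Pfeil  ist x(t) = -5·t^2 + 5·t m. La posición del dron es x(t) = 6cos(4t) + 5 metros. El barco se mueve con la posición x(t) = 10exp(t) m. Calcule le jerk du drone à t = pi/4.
En partant de la position x(t) = 6·cos(4·t) + 5, nous prenons 3 dérivées. La dérivée de la position donne la vitesse: v(t) = -24·sin(4·t). En prenant d/dt de v(t), nous trouvons a(t) = -96·cos(4·t). En dérivant l'accélération, nous obtenons le jerk: j(t) = 384·sin(4·t). De l'équation du jerk j(t) = 384·sin(4·t), nous substituons t = pi/4 pour obtenir j = 0.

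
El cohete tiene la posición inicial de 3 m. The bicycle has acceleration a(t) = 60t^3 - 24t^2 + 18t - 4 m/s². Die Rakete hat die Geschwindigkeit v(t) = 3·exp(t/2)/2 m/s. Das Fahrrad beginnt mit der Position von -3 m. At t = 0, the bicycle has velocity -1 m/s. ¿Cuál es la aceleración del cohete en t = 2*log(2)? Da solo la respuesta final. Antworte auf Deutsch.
Bei t = 2*log(2), a = 3/2.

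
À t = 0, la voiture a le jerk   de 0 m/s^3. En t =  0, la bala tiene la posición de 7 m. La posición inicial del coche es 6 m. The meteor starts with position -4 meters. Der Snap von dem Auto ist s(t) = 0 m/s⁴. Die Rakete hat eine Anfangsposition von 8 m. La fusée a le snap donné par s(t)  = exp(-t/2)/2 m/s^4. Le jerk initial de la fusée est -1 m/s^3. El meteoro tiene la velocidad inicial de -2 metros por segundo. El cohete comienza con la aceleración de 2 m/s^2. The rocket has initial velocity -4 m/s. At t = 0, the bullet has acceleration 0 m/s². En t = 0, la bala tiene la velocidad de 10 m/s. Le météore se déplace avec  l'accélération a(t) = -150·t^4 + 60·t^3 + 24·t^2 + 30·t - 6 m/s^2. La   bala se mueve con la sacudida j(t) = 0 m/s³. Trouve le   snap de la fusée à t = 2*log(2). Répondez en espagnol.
De la ecuación del snap s(t) = exp(-t/2)/2, sustituimos t = 2*log(2) para obtener s = 1/4.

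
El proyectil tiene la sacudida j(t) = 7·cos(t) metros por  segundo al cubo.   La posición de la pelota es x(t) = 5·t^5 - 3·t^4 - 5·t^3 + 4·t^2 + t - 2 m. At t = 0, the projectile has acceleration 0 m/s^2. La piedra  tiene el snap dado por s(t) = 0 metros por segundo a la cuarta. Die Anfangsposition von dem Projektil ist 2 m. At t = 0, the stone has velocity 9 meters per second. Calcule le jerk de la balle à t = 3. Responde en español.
Para resolver esto, necesitamos tomar 3 derivadas de nuestra ecuación de la posición x(t) = 5·t^5 - 3·t^4 - 5·t^3 + 4·t^2 + t - 2. La derivada de la posición da la velocidad: v(t) = 25·t^4 - 12·t^3 - 15·t^2 + 8·t + 1. Derivando la velocidad, obtenemos la aceleración: a(t) = 100·t^3 - 36·t^2 - 30·t + 8. Tomando d/dt de a(t), encontramos j(t) = 300·t^2 - 72·t - 30. Tenemos la sacudida j(t) = 300·t^2 - 72·t - 30. Sustituyendo t = 3: j(3) = 2454.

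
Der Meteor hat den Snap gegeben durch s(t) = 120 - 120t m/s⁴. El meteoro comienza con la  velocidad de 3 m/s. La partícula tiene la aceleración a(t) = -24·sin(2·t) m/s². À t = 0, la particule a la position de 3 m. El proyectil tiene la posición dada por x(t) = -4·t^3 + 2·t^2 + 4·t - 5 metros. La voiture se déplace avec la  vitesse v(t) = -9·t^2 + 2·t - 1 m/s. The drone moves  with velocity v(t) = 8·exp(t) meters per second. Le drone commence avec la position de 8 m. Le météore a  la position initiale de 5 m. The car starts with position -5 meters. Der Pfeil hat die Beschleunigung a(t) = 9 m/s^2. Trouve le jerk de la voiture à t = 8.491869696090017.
En partant de la vitesse v(t) = -9·t^2 + 2·t - 1, nous prenons 2 dérivées. La dérivée de la vitesse donne l'accélération: a(t) = 2 - 18·t. En dérivant l'accélération, nous obtenons le jerk: j(t) = -18. En utilisant j(t) = -18 et en substituant t = 8.491869696090017, nous trouvons j = -18.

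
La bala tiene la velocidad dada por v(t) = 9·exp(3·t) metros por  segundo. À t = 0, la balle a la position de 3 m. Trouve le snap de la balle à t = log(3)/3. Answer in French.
Pour résoudre ceci, nous devons prendre 3 dérivées de notre équation de la vitesse v(t) = 9·exp(3·t). La dérivée de la vitesse donne l'accélération: a(t) = 27·exp(3·t). La dérivée de l'accélération donne le jerk: j(t) = 81·exp(3·t). La dérivée du jerk donne le snap: s(t) = 243·exp(3·t). De l'équation du snap s(t) = 243·exp(3·t), nous substituons t = log(3)/3 pour obtenir s = 729.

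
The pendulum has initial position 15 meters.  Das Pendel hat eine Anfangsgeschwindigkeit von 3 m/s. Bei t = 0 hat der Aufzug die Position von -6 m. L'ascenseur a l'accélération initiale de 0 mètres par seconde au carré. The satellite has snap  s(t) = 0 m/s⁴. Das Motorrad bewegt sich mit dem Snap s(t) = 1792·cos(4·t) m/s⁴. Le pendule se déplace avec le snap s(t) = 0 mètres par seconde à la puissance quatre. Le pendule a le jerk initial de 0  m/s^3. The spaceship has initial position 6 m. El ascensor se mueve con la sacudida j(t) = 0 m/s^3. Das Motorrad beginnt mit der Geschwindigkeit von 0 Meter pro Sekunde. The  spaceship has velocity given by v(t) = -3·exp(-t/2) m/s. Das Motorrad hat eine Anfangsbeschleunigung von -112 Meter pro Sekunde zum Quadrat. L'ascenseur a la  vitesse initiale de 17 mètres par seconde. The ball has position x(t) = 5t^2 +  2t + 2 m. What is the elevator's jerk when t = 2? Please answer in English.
We have jerk j(t) = 0. Substituting t = 2: j(2) = 0.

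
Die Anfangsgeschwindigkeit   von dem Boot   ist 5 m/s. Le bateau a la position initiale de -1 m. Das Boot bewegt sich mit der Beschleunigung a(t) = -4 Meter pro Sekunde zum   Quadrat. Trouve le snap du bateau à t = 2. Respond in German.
Wir müssen unsere Gleichung für die Beschleunigung a(t) = -4 2-mal ableiten. Mit d/dt von a(t) finden wir j(t) = 0. Mit d/dt von j(t) finden wir s(t) = 0. Aus der Gleichung für den Snap s(t) = 0, setzen wir t = 2 ein und erhalten s = 0.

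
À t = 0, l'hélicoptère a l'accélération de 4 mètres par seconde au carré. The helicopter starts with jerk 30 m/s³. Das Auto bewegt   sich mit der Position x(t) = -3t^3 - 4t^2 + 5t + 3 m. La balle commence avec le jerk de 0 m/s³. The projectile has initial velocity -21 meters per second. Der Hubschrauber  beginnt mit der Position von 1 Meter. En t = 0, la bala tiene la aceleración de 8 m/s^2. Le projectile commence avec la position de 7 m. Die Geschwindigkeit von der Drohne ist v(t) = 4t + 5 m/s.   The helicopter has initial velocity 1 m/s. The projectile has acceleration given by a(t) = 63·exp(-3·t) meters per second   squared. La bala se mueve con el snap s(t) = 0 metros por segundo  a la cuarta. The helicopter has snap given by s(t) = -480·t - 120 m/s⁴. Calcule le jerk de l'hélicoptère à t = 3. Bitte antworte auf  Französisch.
Nous devons intégrer notre équation du snap s(t) = -480·t - 120 1 fois. L'intégrale du snap, avec j(0) = 30, donne le jerk: j(t) = -240·t^2 - 120·t + 30. De l'équation du jerk j(t) = -240·t^2 - 120·t + 30, nous substituons t = 3 pour obtenir j = -2490.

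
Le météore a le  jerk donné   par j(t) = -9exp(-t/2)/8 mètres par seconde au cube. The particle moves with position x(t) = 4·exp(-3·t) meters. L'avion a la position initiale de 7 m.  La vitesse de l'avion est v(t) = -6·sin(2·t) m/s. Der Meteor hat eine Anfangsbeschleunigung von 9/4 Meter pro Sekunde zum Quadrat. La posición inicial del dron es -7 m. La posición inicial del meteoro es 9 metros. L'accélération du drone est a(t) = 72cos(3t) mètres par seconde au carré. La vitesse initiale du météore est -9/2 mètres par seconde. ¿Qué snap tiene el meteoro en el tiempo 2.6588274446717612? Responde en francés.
Nous devons dériver notre équation du jerk j(t) = -9·exp(-t/2)/8 1 fois. En dérivant le jerk, nous obtenons le snap: s(t) = 9·exp(-t/2)/16. Nous avons le snap s(t) = 9·exp(-t/2)/16. En substituant t = 2.6588274446717612: s(2.6588274446717612) = 0.148855704678526.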